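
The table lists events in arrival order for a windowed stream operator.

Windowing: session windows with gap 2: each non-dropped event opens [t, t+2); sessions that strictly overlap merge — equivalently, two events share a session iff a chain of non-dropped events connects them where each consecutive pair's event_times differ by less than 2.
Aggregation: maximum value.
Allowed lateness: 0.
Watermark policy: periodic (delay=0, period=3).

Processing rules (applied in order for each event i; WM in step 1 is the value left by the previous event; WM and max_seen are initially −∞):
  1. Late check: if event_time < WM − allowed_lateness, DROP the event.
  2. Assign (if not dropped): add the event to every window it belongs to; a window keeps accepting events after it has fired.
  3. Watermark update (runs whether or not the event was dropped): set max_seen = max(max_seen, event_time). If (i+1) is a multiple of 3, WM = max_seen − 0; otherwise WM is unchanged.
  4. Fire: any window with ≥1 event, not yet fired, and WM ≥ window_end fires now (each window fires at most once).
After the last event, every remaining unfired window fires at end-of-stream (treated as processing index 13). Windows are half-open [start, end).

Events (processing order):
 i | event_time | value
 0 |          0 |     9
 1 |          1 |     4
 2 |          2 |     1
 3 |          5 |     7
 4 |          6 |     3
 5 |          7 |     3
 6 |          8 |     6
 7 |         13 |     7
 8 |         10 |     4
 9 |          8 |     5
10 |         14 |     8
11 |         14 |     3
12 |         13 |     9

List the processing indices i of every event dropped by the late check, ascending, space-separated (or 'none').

9 12

i=0 t=0 v=9: → [0,2); WM=−∞
i=1 t=1 v=4: → [0,3); WM=−∞
i=2 t=2 v=1: → [0,4); WM=2
i=3 t=5 v=7: → [5,7); WM=2
i=4 t=6 v=3: → [5,8); WM=2
i=5 t=7 v=3: → [5,9); WM=7
i=6 t=8 v=6: → [5,10); WM=7
i=7 t=13 v=7: → [13,15); WM=7
i=8 t=10 v=4: → [10,12); WM=13
i=9 t=8 v=5: DROP (t<13-0); WM=13
i=10 t=14 v=8: → [13,16); WM=13
i=11 t=14 v=3: → [13,16); WM=14
i=12 t=13 v=9: DROP (t<14-0); WM=14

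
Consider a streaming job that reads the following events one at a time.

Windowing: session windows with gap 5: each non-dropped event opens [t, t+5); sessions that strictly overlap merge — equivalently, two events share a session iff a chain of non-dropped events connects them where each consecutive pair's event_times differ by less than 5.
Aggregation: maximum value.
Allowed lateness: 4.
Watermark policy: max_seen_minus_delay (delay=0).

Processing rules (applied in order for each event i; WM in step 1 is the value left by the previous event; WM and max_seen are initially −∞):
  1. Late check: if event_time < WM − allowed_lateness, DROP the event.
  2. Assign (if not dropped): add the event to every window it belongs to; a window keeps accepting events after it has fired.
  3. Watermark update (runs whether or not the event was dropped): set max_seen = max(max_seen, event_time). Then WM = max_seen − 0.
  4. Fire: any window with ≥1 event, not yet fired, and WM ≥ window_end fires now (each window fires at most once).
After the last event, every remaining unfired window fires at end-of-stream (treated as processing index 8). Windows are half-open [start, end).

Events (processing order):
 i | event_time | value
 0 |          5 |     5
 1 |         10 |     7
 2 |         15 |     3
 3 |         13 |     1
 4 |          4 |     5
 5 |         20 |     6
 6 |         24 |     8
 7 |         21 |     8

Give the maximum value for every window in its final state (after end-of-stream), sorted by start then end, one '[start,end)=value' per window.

i=0 t=5 v=5: → [5,10); WM=5
i=1 t=10 v=7: → [10,15); WM=10
i=2 t=15 v=3: → [15,20); WM=15
i=3 t=13 v=1: → [10,20); WM=15
i=4 t=4 v=5: DROP (t<15-4); WM=15
i=5 t=20 v=6: → [20,25); WM=20
i=6 t=24 v=8: → [20,29); WM=24
i=7 t=21 v=8: → [20,29); WM=24

[5,10)=5 [10,20)=7 [20,29)=8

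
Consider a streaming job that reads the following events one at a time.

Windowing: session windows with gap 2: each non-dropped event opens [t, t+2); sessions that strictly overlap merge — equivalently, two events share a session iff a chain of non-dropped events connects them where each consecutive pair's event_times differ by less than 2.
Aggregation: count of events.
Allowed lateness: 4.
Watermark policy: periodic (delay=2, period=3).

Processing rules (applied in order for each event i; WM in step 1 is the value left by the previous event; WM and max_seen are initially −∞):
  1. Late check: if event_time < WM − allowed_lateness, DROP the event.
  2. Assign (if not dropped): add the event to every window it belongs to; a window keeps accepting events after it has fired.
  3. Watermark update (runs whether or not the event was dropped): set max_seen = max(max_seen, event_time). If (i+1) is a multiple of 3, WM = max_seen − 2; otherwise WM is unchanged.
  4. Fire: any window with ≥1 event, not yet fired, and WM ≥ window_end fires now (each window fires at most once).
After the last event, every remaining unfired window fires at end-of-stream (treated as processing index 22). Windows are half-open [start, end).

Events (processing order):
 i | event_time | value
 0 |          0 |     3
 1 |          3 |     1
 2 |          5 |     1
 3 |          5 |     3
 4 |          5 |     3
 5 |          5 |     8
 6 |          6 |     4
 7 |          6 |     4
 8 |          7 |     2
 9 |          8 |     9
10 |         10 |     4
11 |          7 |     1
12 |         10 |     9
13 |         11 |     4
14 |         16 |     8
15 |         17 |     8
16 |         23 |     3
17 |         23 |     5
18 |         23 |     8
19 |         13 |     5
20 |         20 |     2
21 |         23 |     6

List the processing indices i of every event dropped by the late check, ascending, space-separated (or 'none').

i=0 t=0 v=3: → [0,2); WM=−∞
i=1 t=3 v=1: → [3,5); WM=−∞
i=2 t=5 v=1: → [5,7); WM=3
i=3 t=5 v=3: → [5,7); WM=3
i=4 t=5 v=3: → [5,7); WM=3
i=5 t=5 v=8: → [5,7); WM=3
i=6 t=6 v=4: → [5,8); WM=3
i=7 t=6 v=4: → [5,8); WM=3
i=8 t=7 v=2: → [5,9); WM=5
i=9 t=8 v=9: → [5,10); WM=5
i=10 t=10 v=4: → [10,12); WM=5
i=11 t=7 v=1: → [5,10); WM=8
i=12 t=10 v=9: → [10,12); WM=8
i=13 t=11 v=4: → [10,13); WM=8
i=14 t=16 v=8: → [16,18); WM=14
i=15 t=17 v=8: → [16,19); WM=14
i=16 t=23 v=3: → [23,25); WM=14
i=17 t=23 v=5: → [23,25); WM=21
i=18 t=23 v=8: → [23,25); WM=21
i=19 t=13 v=5: DROP (t<21-4); WM=21
i=20 t=20 v=2: → [20,22); WM=21
i=21 t=23 v=6: → [23,25); WM=21

19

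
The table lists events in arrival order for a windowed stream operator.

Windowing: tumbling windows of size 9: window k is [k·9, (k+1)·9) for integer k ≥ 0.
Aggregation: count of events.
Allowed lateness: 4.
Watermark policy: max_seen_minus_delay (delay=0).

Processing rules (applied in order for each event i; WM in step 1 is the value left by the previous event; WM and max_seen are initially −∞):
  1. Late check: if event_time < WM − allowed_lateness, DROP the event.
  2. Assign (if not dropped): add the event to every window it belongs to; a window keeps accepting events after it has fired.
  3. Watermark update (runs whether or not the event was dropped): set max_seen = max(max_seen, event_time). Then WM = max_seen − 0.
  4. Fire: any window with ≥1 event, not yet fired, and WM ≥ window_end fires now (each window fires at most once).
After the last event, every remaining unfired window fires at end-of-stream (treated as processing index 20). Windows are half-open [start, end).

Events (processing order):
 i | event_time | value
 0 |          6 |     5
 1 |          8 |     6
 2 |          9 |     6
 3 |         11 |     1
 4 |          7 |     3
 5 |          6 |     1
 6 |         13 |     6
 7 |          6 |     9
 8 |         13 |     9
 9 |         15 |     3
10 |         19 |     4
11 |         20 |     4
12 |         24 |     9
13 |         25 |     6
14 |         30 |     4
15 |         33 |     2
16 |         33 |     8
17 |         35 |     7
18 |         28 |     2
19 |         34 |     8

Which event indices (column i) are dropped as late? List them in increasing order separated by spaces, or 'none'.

5 7 18

i=0 t=6 v=5: → [0,9); WM=6
i=1 t=8 v=6: → [0,9); WM=8
i=2 t=9 v=6: → [9,18); WM=9; [0,9) fires=2
i=3 t=11 v=1: → [9,18); WM=11
i=4 t=7 v=3: → [0,9); WM=11
i=5 t=6 v=1: DROP (t<11-4); WM=11
i=6 t=13 v=6: → [9,18); WM=13
i=7 t=6 v=9: DROP (t<13-4); WM=13
i=8 t=13 v=9: → [9,18); WM=13
i=9 t=15 v=3: → [9,18); WM=15
i=10 t=19 v=4: → [18,27); WM=19; [9,18) fires=5
i=11 t=20 v=4: → [18,27); WM=20
i=12 t=24 v=9: → [18,27); WM=24
i=13 t=25 v=6: → [18,27); WM=25
i=14 t=30 v=4: → [27,36); WM=30; [18,27) fires=4
i=15 t=33 v=2: → [27,36); WM=33
i=16 t=33 v=8: → [27,36); WM=33
i=17 t=35 v=7: → [27,36); WM=35
i=18 t=28 v=2: DROP (t<35-4); WM=35
i=19 t=34 v=8: → [27,36); WM=35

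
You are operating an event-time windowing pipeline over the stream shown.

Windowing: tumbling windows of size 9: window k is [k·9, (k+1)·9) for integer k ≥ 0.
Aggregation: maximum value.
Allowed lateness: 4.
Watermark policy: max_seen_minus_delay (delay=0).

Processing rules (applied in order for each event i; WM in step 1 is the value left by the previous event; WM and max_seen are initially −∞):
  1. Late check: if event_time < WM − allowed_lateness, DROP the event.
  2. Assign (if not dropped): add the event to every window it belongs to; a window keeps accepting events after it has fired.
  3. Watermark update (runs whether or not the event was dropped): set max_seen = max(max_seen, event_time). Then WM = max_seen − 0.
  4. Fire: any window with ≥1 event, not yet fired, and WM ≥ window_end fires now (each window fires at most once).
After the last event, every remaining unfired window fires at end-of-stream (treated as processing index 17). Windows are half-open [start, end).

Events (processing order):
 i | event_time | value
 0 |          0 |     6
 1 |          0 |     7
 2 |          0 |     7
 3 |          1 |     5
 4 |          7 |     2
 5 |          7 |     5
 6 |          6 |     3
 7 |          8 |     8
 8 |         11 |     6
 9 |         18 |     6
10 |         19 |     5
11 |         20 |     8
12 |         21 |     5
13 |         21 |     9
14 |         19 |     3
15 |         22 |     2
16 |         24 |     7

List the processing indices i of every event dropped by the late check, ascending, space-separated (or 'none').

i=0 t=0 v=6: → [0,9); WM=0
i=1 t=0 v=7: → [0,9); WM=0
i=2 t=0 v=7: → [0,9); WM=0
i=3 t=1 v=5: → [0,9); WM=1
i=4 t=7 v=2: → [0,9); WM=7
i=5 t=7 v=5: → [0,9); WM=7
i=6 t=6 v=3: → [0,9); WM=7
i=7 t=8 v=8: → [0,9); WM=8
i=8 t=11 v=6: → [9,18); WM=11; [0,9) fires=8
i=9 t=18 v=6: → [18,27); WM=18; [9,18) fires=6
i=10 t=19 v=5: → [18,27); WM=19
i=11 t=20 v=8: → [18,27); WM=20
i=12 t=21 v=5: → [18,27); WM=21
i=13 t=21 v=9: → [18,27); WM=21
i=14 t=19 v=3: → [18,27); WM=21
i=15 t=22 v=2: → [18,27); WM=22
i=16 t=24 v=7: → [18,27); WM=24

none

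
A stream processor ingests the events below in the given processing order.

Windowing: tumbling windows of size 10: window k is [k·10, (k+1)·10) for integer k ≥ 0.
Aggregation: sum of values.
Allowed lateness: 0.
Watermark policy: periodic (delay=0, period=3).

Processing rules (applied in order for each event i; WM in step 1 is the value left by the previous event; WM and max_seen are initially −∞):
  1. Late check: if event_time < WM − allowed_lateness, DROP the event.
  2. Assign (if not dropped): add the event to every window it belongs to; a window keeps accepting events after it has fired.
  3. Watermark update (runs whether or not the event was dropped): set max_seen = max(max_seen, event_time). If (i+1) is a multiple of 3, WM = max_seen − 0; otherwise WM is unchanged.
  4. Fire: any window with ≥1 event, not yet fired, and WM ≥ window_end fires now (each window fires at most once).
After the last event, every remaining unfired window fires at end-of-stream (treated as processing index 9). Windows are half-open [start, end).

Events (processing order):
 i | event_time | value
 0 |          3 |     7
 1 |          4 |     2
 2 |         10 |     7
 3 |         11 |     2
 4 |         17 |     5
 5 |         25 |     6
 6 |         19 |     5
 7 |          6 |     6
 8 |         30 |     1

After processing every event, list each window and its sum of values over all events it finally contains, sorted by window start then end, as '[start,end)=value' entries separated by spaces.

i=0 t=3 v=7: → [0,10); WM=−∞
i=1 t=4 v=2: → [0,10); WM=−∞
i=2 t=10 v=7: → [10,20); WM=10; [0,10) fires=9
i=3 t=11 v=2: → [10,20); WM=10
i=4 t=17 v=5: → [10,20); WM=10
i=5 t=25 v=6: → [20,30); WM=25; [10,20) fires=14
i=6 t=19 v=5: DROP (t<25-0); WM=25
i=7 t=6 v=6: DROP (t<25-0); WM=25
i=8 t=30 v=1: → [30,40); WM=30; [20,30) fires=6

[0,10)=9 [10,20)=14 [20,30)=6 [30,40)=1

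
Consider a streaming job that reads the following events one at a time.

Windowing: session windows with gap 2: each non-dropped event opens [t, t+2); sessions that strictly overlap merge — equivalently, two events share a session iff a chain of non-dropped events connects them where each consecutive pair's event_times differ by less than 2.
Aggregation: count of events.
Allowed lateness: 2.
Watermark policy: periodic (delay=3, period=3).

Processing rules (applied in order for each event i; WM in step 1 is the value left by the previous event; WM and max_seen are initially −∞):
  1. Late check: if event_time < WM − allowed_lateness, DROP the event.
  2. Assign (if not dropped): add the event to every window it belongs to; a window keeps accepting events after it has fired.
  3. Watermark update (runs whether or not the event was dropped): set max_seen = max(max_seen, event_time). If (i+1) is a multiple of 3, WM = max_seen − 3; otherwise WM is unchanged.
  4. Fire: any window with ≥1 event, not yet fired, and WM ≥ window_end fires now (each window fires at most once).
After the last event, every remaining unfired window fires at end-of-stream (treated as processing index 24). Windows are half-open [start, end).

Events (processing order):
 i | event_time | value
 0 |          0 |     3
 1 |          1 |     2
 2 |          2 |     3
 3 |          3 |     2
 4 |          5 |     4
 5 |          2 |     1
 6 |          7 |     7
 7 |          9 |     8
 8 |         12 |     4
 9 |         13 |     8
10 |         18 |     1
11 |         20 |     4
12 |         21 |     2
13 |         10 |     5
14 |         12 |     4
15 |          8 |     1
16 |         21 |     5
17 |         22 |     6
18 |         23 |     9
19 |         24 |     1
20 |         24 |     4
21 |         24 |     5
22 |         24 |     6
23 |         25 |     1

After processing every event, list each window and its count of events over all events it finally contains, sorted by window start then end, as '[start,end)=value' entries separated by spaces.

[0,5)=5 [5,7)=1 [7,9)=1 [9,11)=1 [12,15)=2 [18,20)=1 [20,27)=10

i=0 t=0 v=3: → [0,2); WM=−∞
i=1 t=1 v=2: → [0,3); WM=−∞
i=2 t=2 v=3: → [0,4); WM=-1
i=3 t=3 v=2: → [0,5); WM=-1
i=4 t=5 v=4: → [5,7); WM=-1
i=5 t=2 v=1: → [0,5); WM=2
i=6 t=7 v=7: → [7,9); WM=2
i=7 t=9 v=8: → [9,11); WM=2
i=8 t=12 v=4: → [12,14); WM=9
i=9 t=13 v=8: → [12,15); WM=9
i=10 t=18 v=1: → [18,20); WM=9
i=11 t=20 v=4: → [20,22); WM=17
i=12 t=21 v=2: → [20,23); WM=17
i=13 t=10 v=5: DROP (t<17-2); WM=17
i=14 t=12 v=4: DROP (t<17-2); WM=18
i=15 t=8 v=1: DROP (t<18-2); WM=18
i=16 t=21 v=5: → [20,23); WM=18
i=17 t=22 v=6: → [20,24); WM=19
i=18 t=23 v=9: → [20,25); WM=19
i=19 t=24 v=1: → [20,26); WM=19
i=20 t=24 v=4: → [20,26); WM=21
i=21 t=24 v=5: → [20,26); WM=21
i=22 t=24 v=6: → [20,26); WM=21
i=23 t=25 v=1: → [20,27); WM=22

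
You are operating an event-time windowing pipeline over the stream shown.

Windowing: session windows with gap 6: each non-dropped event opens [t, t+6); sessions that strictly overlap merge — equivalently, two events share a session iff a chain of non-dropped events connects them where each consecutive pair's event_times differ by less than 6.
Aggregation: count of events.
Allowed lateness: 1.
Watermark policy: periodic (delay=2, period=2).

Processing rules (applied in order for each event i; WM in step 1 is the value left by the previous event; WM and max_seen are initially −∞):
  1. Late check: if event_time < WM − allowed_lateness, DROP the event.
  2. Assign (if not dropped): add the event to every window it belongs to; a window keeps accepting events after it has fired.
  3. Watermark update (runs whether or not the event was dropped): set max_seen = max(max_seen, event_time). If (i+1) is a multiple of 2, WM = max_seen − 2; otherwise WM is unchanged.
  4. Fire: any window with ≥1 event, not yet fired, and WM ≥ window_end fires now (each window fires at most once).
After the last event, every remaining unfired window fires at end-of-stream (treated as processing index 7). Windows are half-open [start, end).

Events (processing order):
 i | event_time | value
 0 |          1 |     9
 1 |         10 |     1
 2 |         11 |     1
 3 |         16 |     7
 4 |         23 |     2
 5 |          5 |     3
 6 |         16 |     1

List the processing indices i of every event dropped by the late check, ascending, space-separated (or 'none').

5 6

i=0 t=1 v=9: → [1,7); WM=−∞
i=1 t=10 v=1: → [10,16); WM=8
i=2 t=11 v=1: → [10,17); WM=8
i=3 t=16 v=7: → [10,22); WM=14
i=4 t=23 v=2: → [23,29); WM=14
i=5 t=5 v=3: DROP (t<14-1); WM=21
i=6 t=16 v=1: DROP (t<21-1); WM=21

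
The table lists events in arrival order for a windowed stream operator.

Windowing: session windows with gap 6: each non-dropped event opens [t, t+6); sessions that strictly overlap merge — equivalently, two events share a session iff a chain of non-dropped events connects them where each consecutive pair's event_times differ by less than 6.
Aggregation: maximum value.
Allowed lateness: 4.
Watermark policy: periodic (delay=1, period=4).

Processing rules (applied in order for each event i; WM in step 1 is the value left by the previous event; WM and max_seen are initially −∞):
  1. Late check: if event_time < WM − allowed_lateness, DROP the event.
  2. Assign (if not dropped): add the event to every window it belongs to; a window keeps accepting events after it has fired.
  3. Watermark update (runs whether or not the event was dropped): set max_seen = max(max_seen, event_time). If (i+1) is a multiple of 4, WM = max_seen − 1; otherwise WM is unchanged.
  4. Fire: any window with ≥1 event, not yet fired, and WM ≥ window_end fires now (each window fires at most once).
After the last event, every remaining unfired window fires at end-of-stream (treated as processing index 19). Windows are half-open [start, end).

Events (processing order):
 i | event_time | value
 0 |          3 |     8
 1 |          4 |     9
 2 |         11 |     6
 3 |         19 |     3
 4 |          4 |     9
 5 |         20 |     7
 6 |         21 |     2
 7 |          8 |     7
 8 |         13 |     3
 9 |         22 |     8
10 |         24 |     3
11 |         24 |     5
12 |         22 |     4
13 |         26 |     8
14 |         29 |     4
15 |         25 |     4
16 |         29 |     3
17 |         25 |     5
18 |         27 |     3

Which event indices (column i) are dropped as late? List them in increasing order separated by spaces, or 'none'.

4 7 8

i=0 t=3 v=8: → [3,9); WM=−∞
i=1 t=4 v=9: → [3,10); WM=−∞
i=2 t=11 v=6: → [11,17); WM=−∞
i=3 t=19 v=3: → [19,25); WM=18
i=4 t=4 v=9: DROP (t<18-4); WM=18
i=5 t=20 v=7: → [19,26); WM=18
i=6 t=21 v=2: → [19,27); WM=18
i=7 t=8 v=7: DROP (t<18-4); WM=20
i=8 t=13 v=3: DROP (t<20-4); WM=20
i=9 t=22 v=8: → [19,28); WM=20
i=10 t=24 v=3: → [19,30); WM=20
i=11 t=24 v=5: → [19,30); WM=23
i=12 t=22 v=4: → [19,30); WM=23
i=13 t=26 v=8: → [19,32); WM=23
i=14 t=29 v=4: → [19,35); WM=23
i=15 t=25 v=4: → [19,35); WM=28
i=16 t=29 v=3: → [19,35); WM=28
i=17 t=25 v=5: → [19,35); WM=28
i=18 t=27 v=3: → [19,35); WM=28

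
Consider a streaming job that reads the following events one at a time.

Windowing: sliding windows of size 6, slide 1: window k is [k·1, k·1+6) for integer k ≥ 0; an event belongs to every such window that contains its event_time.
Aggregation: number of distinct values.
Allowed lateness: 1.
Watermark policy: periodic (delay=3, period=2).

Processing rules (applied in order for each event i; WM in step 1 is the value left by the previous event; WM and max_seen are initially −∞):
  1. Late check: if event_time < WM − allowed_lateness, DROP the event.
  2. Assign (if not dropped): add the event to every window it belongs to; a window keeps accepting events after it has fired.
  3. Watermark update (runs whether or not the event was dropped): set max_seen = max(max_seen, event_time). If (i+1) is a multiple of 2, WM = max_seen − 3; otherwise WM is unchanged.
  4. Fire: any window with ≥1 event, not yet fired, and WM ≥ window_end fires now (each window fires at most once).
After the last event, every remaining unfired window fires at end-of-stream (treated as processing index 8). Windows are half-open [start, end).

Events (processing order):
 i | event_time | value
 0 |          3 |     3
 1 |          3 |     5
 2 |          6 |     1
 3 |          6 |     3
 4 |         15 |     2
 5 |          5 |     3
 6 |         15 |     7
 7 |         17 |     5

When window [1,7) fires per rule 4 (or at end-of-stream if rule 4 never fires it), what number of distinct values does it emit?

3

i=0 t=3 v=3: → [3,9),[2,8),[1,7),[0,6); WM=−∞
i=1 t=3 v=5: → [3,9),[2,8),[1,7),[0,6); WM=0
i=2 t=6 v=1: → [6,12),[5,11),[4,10),[3,9),[2,8),[1,7); WM=0
i=3 t=6 v=3: → [6,12),[5,11),[4,10),[3,9),[2,8),[1,7); WM=3
i=4 t=15 v=2: → [15,21),[14,20),[13,19),[12,18),[11,17),[10,16); WM=3
i=5 t=5 v=3: → [5,11),[4,10),[3,9),[2,8),[1,7),[0,6); WM=12; [0,6) fires=2 [1,7) fires=3 [2,8) fires=3 [3,9) fires=3 [4,10) fires=2 [5,11) fires=2 [6,12) fires=2
i=6 t=15 v=7: → [15,21),[14,20),[13,19),[12,18),[11,17),[10,16); WM=12
i=7 t=17 v=5: → [17,23),[16,22),[15,21),[14,20),[13,19),[12,18); WM=14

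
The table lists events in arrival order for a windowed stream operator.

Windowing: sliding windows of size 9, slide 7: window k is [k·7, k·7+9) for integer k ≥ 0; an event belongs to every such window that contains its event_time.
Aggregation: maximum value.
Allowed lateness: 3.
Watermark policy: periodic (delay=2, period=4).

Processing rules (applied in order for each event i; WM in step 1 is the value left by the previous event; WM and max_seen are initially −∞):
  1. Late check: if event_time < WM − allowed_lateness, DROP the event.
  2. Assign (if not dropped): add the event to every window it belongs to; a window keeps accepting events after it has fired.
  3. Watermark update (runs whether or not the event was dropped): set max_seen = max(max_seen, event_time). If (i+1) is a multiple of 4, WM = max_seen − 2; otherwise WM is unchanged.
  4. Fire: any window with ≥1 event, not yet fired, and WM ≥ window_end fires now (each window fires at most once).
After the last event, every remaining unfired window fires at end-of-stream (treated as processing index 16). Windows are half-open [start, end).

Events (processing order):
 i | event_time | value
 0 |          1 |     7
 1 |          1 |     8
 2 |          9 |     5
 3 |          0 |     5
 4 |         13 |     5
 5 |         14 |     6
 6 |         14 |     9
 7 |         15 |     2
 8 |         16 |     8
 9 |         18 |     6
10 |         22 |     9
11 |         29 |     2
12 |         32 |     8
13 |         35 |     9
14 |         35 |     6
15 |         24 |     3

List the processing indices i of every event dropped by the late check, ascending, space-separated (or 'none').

none

i=0 t=1 v=7: → [0,9); WM=−∞
i=1 t=1 v=8: → [0,9); WM=−∞
i=2 t=9 v=5: → [7,16); WM=−∞
i=3 t=0 v=5: → [0,9); WM=7
i=4 t=13 v=5: → [7,16); WM=7
i=5 t=14 v=6: → [14,23),[7,16); WM=7
i=6 t=14 v=9: → [14,23),[7,16); WM=7
i=7 t=15 v=2: → [14,23),[7,16); WM=13; [0,9) fires=8
i=8 t=16 v=8: → [14,23); WM=13
i=9 t=18 v=6: → [14,23); WM=13
i=10 t=22 v=9: → [21,30),[14,23); WM=13
i=11 t=29 v=2: → [28,37),[21,30); WM=27; [7,16) fires=9 [14,23) fires=9
i=12 t=32 v=8: → [28,37); WM=27
i=13 t=35 v=9: → [35,44),[28,37); WM=27
i=14 t=35 v=6: → [35,44),[28,37); WM=27
i=15 t=24 v=3: → [21,30); WM=33; [21,30) fires=9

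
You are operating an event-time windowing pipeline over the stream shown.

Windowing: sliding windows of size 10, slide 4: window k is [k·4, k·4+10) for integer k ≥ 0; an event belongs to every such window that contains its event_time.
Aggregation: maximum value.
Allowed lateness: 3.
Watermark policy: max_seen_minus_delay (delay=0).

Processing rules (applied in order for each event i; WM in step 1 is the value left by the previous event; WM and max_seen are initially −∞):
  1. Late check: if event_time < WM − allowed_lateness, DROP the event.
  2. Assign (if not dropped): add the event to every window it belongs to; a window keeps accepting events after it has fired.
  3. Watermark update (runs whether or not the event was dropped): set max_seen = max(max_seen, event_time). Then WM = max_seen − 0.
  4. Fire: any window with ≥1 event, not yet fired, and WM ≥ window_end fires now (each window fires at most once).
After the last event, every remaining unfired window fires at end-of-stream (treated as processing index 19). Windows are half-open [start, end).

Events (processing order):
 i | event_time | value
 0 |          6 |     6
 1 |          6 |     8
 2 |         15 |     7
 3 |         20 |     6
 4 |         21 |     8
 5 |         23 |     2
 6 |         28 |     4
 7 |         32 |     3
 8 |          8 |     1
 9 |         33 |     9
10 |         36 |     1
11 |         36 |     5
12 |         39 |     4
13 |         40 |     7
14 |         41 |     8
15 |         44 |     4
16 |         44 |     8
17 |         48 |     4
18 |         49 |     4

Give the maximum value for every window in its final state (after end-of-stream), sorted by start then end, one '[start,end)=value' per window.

[0,10)=8 [4,14)=8 [8,18)=7 [12,22)=8 [16,26)=8 [20,30)=8 [24,34)=9 [28,38)=9 [32,42)=9 [36,46)=8 [40,50)=8 [44,54)=8 [48,58)=4

i=0 t=6 v=6: → [4,14),[0,10); WM=6
i=1 t=6 v=8: → [4,14),[0,10); WM=6
i=2 t=15 v=7: → [12,22),[8,18); WM=15; [0,10) fires=8 [4,14) fires=8
i=3 t=20 v=6: → [20,30),[16,26),[12,22); WM=20; [8,18) fires=7
i=4 t=21 v=8: → [20,30),[16,26),[12,22); WM=21
i=5 t=23 v=2: → [20,30),[16,26); WM=23; [12,22) fires=8
i=6 t=28 v=4: → [28,38),[24,34),[20,30); WM=28; [16,26) fires=8
i=7 t=32 v=3: → [32,42),[28,38),[24,34); WM=32; [20,30) fires=8
i=8 t=8 v=1: DROP (t<32-3); WM=32
i=9 t=33 v=9: → [32,42),[28,38),[24,34); WM=33
i=10 t=36 v=1: → [36,46),[32,42),[28,38); WM=36; [24,34) fires=9
i=11 t=36 v=5: → [36,46),[32,42),[28,38); WM=36
i=12 t=39 v=4: → [36,46),[32,42); WM=39; [28,38) fires=9
i=13 t=40 v=7: → [40,50),[36,46),[32,42); WM=40
i=14 t=41 v=8: → [40,50),[36,46),[32,42); WM=41
i=15 t=44 v=4: → [44,54),[40,50),[36,46); WM=44; [32,42) fires=9
i=16 t=44 v=8: → [44,54),[40,50),[36,46); WM=44
i=17 t=48 v=4: → [48,58),[44,54),[40,50); WM=48; [36,46) fires=8
i=18 t=49 v=4: → [48,58),[44,54),[40,50); WM=49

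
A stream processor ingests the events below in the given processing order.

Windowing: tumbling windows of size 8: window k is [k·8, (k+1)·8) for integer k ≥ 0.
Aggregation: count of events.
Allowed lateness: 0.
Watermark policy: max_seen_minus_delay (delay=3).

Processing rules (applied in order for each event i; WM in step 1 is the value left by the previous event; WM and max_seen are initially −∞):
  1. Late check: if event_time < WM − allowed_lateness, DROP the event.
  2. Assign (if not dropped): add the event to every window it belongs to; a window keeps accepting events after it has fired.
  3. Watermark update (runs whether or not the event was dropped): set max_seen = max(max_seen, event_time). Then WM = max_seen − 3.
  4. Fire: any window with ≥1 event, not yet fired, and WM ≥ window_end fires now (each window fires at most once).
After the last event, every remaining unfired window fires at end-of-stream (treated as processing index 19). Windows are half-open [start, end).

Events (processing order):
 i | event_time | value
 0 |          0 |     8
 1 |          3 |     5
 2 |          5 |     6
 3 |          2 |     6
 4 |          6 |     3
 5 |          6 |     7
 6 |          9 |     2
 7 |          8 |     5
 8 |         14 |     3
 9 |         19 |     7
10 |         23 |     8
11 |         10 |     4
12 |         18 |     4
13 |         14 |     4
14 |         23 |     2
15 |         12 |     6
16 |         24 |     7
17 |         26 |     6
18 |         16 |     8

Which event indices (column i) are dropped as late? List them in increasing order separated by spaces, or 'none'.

11 12 13 15 18

i=0 t=0 v=8: → [0,8); WM=-3
i=1 t=3 v=5: → [0,8); WM=0
i=2 t=5 v=6: → [0,8); WM=2
i=3 t=2 v=6: → [0,8); WM=2
i=4 t=6 v=3: → [0,8); WM=3
i=5 t=6 v=7: → [0,8); WM=3
i=6 t=9 v=2: → [8,16); WM=6
i=7 t=8 v=5: → [8,16); WM=6
i=8 t=14 v=3: → [8,16); WM=11; [0,8) fires=6
i=9 t=19 v=7: → [16,24); WM=16; [8,16) fires=3
i=10 t=23 v=8: → [16,24); WM=20
i=11 t=10 v=4: DROP (t<20-0); WM=20
i=12 t=18 v=4: DROP (t<20-0); WM=20
i=13 t=14 v=4: DROP (t<20-0); WM=20
i=14 t=23 v=2: → [16,24); WM=20
i=15 t=12 v=6: DROP (t<20-0); WM=20
i=16 t=24 v=7: → [24,32); WM=21
i=17 t=26 v=6: → [24,32); WM=23
i=18 t=16 v=8: DROP (t<23-0); WM=23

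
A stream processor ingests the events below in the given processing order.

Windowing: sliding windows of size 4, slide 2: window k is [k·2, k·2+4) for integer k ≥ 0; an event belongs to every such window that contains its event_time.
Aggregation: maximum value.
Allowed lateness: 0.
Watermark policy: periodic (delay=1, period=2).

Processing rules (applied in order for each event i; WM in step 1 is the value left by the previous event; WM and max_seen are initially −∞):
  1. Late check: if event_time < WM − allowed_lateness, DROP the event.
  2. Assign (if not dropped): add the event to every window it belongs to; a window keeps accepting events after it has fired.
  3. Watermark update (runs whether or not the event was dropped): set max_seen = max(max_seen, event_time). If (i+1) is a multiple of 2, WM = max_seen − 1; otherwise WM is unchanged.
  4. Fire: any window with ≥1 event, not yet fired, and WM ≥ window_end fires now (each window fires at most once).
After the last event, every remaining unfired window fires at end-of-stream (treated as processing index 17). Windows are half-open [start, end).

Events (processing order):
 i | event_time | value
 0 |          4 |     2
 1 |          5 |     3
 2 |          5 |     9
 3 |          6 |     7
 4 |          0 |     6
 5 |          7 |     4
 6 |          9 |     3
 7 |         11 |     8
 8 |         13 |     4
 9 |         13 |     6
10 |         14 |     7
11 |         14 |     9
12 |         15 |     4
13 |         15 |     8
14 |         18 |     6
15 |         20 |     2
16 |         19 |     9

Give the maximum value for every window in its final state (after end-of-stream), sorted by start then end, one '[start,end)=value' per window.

i=0 t=4 v=2: → [4,8),[2,6); WM=−∞
i=1 t=5 v=3: → [4,8),[2,6); WM=4
i=2 t=5 v=9: → [4,8),[2,6); WM=4
i=3 t=6 v=7: → [6,10),[4,8); WM=5
i=4 t=0 v=6: DROP (t<5-0); WM=5
i=5 t=7 v=4: → [6,10),[4,8); WM=6; [2,6) fires=9
i=6 t=9 v=3: → [8,12),[6,10); WM=6
i=7 t=11 v=8: → [10,14),[8,12); WM=10; [4,8) fires=9 [6,10) fires=7
i=8 t=13 v=4: → [12,16),[10,14); WM=10
i=9 t=13 v=6: → [12,16),[10,14); WM=12; [8,12) fires=8
i=10 t=14 v=7: → [14,18),[12,16); WM=12
i=11 t=14 v=9: → [14,18),[12,16); WM=13
i=12 t=15 v=4: → [14,18),[12,16); WM=13
i=13 t=15 v=8: → [14,18),[12,16); WM=14; [10,14) fires=8
i=14 t=18 v=6: → [18,22),[16,20); WM=14
i=15 t=20 v=2: → [20,24),[18,22); WM=19; [12,16) fires=9 [14,18) fires=9
i=16 t=19 v=9: → [18,22),[16,20); WM=19

[2,6)=9 [4,8)=9 [6,10)=7 [8,12)=8 [10,14)=8 [12,16)=9 [14,18)=9 [16,20)=9 [18,22)=9 [20,24)=2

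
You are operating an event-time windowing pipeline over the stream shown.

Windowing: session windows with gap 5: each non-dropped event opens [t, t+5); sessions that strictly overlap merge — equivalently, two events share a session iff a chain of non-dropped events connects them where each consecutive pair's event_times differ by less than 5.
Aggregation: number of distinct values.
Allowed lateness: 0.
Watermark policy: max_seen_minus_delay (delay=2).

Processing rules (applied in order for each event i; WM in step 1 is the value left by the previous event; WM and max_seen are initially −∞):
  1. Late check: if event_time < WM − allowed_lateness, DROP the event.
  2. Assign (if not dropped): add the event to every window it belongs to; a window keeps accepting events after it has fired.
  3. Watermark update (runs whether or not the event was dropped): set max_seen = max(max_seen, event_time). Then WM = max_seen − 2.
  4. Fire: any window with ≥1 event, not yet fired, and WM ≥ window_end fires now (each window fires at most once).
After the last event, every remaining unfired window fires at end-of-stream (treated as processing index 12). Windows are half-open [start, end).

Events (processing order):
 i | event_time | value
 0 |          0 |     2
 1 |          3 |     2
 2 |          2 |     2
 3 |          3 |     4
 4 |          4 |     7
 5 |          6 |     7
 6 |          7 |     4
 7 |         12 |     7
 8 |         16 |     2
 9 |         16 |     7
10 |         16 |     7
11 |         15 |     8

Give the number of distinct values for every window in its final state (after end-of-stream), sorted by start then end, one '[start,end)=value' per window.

i=0 t=0 v=2: → [0,5); WM=-2
i=1 t=3 v=2: → [0,8); WM=1
i=2 t=2 v=2: → [0,8); WM=1
i=3 t=3 v=4: → [0,8); WM=1
i=4 t=4 v=7: → [0,9); WM=2
i=5 t=6 v=7: → [0,11); WM=4
i=6 t=7 v=4: → [0,12); WM=5
i=7 t=12 v=7: → [12,17); WM=10
i=8 t=16 v=2: → [12,21); WM=14
i=9 t=16 v=7: → [12,21); WM=14
i=10 t=16 v=7: → [12,21); WM=14
i=11 t=15 v=8: → [12,21); WM=14

[0,12)=3 [12,21)=3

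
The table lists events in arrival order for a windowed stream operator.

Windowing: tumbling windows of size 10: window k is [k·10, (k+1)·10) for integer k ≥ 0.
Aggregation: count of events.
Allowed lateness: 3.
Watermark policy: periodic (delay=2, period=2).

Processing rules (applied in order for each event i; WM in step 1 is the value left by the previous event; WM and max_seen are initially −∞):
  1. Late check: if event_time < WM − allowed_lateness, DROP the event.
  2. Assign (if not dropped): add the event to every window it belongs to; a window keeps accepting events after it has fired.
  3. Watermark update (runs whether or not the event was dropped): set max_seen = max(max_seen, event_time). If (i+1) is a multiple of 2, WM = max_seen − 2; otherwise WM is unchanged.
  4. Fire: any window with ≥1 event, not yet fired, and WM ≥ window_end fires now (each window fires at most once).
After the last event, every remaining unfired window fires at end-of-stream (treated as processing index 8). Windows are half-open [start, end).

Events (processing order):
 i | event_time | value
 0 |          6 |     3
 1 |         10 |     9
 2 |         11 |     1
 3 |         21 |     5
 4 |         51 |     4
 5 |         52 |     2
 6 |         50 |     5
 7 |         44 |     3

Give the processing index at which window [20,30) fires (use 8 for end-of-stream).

5

i=0 t=6 v=3: → [0,10); WM=−∞
i=1 t=10 v=9: → [10,20); WM=8
i=2 t=11 v=1: → [10,20); WM=8
i=3 t=21 v=5: → [20,30); WM=19; [0,10) fires=1
i=4 t=51 v=4: → [50,60); WM=19
i=5 t=52 v=2: → [50,60); WM=50; [10,20) fires=2 [20,30) fires=1
i=6 t=50 v=5: → [50,60); WM=50
i=7 t=44 v=3: DROP (t<50-3); WM=50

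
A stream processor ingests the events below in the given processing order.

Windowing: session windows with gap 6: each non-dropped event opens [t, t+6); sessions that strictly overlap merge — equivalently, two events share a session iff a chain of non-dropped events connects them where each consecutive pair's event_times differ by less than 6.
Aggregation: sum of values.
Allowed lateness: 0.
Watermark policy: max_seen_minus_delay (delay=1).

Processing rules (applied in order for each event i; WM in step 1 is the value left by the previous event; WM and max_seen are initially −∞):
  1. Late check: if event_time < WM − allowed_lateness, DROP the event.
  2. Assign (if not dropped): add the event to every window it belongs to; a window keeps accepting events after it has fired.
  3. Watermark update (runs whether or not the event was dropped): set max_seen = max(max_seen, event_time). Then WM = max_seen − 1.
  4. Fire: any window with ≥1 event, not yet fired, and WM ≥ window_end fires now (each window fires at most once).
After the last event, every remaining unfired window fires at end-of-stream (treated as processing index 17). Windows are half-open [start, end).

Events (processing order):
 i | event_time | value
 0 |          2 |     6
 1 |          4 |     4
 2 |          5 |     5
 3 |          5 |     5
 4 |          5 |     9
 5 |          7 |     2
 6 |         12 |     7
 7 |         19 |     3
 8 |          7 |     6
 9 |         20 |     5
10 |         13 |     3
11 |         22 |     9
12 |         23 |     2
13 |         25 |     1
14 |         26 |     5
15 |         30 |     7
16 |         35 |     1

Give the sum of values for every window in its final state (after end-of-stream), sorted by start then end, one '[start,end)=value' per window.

i=0 t=2 v=6: → [2,8); WM=1
i=1 t=4 v=4: → [2,10); WM=3
i=2 t=5 v=5: → [2,11); WM=4
i=3 t=5 v=5: → [2,11); WM=4
i=4 t=5 v=9: → [2,11); WM=4
i=5 t=7 v=2: → [2,13); WM=6
i=6 t=12 v=7: → [2,18); WM=11
i=7 t=19 v=3: → [19,25); WM=18
i=8 t=7 v=6: DROP (t<18-0); WM=18
i=9 t=20 v=5: → [19,26); WM=19
i=10 t=13 v=3: DROP (t<19-0); WM=19
i=11 t=22 v=9: → [19,28); WM=21
i=12 t=23 v=2: → [19,29); WM=22
i=13 t=25 v=1: → [19,31); WM=24
i=14 t=26 v=5: → [19,32); WM=25
i=15 t=30 v=7: → [19,36); WM=29
i=16 t=35 v=1: → [19,41); WM=34

[2,18)=38 [19,41)=33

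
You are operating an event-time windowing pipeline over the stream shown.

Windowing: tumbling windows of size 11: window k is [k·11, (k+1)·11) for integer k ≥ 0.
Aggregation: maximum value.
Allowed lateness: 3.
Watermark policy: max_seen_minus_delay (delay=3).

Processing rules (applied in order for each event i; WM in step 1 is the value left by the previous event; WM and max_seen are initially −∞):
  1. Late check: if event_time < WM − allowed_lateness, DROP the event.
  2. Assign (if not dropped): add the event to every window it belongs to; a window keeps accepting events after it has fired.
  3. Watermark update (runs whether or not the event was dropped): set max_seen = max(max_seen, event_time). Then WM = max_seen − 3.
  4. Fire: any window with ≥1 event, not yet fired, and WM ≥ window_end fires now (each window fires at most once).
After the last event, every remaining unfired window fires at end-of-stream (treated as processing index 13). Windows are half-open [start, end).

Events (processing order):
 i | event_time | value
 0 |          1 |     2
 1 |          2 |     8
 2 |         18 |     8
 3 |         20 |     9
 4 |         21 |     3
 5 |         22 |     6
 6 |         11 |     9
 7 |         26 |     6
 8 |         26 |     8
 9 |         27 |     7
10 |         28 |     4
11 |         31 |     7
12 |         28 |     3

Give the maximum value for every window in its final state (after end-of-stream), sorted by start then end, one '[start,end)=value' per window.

[0,11)=8 [11,22)=9 [22,33)=8

i=0 t=1 v=2: → [0,11); WM=-2
i=1 t=2 v=8: → [0,11); WM=-1
i=2 t=18 v=8: → [11,22); WM=15; [0,11) fires=8
i=3 t=20 v=9: → [11,22); WM=17
i=4 t=21 v=3: → [11,22); WM=18
i=5 t=22 v=6: → [22,33); WM=19
i=6 t=11 v=9: DROP (t<19-3); WM=19
i=7 t=26 v=6: → [22,33); WM=23; [11,22) fires=9
i=8 t=26 v=8: → [22,33); WM=23
i=9 t=27 v=7: → [22,33); WM=24
i=10 t=28 v=4: → [22,33); WM=25
i=11 t=31 v=7: → [22,33); WM=28
i=12 t=28 v=3: → [22,33); WM=28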